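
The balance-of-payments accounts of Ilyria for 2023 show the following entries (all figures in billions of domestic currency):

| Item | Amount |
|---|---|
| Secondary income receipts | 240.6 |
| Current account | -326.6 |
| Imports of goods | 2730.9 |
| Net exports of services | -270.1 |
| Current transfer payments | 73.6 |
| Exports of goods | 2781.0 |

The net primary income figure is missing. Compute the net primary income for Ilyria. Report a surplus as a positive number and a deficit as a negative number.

Current account = goods balance + services balance + net primary income + net secondary income
Sum of the known components = -53.0
Net primary income = CA - (known components) = -326.6 - (-53.0) = -273.6

-273.6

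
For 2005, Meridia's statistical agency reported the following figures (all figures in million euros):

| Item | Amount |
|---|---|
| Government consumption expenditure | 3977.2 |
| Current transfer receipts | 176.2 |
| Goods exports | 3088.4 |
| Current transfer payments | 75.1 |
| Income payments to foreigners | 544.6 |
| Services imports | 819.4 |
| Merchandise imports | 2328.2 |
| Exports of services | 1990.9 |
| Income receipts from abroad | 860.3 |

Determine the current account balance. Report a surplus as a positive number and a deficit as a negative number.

2348.5

Goods balance = 3088.4 - 2328.2 = 760.2
Services balance = 1990.9 - 819.4 = 1171.5
Trade balance (goods + services) = 760.2 + 1171.5 = 1931.7
Net primary income = 860.3 - 544.6 = 315.7
Net secondary income = 176.2 - 75.1 = 101.1
Current account = 1931.7 + 315.7 + 101.1 = 2348.5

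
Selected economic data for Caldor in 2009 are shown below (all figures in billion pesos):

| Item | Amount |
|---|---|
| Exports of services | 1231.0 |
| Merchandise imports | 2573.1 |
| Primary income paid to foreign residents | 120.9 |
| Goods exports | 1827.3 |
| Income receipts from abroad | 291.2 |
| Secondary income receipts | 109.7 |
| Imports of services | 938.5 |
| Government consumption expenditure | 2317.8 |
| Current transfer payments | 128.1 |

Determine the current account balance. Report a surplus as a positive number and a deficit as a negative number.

-301.4

Goods balance = 1827.3 - 2573.1 = -745.8
Services balance = 1231.0 - 938.5 = 292.5
Trade balance (goods + services) = -745.8 + 292.5 = -453.3
Net primary income = 291.2 - 120.9 = 170.3
Net secondary income = 109.7 - 128.1 = -18.4
Current account = -453.3 + 170.3 + (-18.4) = -301.4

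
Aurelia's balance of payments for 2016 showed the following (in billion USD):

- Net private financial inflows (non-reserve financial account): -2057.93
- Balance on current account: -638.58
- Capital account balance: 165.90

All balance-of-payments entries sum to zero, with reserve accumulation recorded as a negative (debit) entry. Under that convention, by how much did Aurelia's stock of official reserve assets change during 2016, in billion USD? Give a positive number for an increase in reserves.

-2530.61

Official reserve transactions balance = -((-638.58) + 165.90 + (-2057.93)) = 2530.61
An accumulation of reserves is recorded as a debit (negative entry), so the change in the stock of reserves is the negative of that balance.
Change in official reserves = -(2530.61) = -2530.61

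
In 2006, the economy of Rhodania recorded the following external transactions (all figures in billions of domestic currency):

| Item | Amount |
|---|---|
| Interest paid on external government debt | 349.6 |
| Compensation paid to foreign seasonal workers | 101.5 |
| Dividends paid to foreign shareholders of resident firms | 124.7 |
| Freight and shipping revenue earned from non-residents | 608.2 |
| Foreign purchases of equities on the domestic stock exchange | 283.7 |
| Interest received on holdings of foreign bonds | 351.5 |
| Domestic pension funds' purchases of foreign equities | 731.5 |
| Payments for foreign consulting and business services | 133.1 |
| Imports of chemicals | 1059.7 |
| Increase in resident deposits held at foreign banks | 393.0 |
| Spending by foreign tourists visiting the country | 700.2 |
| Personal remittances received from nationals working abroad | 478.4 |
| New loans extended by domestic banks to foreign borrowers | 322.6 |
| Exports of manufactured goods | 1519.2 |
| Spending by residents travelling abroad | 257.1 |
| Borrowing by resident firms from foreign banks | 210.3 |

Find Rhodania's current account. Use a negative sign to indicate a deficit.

1631.8

Goods: -1059.7 + 1519.2 = 459.5
Services: 608.2 + 700.2 - 257.1 - 133.1 = 918.2
Primary income: -101.5 - 349.6 - 124.7 + 351.5 = -224.3
Secondary income: 478.4
Current account = 459.5 + 918.2 + (-224.3) + 478.4 = 1631.8
(Excluded from the current account — financial account: foreign purchases of equities on the domestic stock exchange 283.7, domestic pension funds' purchases of foreign equities 731.5, increase in resident deposits held at foreign banks 393.0, new loans extended by domestic banks to foreign borrowers 322.6, borrowing by resident firms from foreign banks 210.3.)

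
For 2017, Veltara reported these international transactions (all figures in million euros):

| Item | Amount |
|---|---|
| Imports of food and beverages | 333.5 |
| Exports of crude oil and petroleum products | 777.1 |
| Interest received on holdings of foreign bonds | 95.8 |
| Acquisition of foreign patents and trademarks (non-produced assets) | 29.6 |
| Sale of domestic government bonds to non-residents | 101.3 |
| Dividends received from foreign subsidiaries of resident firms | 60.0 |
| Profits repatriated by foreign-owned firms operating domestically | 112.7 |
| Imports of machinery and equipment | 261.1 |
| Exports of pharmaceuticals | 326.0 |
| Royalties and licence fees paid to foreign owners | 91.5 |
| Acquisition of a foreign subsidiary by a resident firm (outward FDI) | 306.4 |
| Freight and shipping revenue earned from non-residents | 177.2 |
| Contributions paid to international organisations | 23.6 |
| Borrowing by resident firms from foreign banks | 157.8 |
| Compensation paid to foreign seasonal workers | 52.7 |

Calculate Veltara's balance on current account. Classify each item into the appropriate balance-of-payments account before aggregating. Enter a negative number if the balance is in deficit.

561.0

Goods: 777.1 + 326.0 - 261.1 - 333.5 = 508.5
Services: 177.2 - 91.5 = 85.7
Primary income: -52.7 + 95.8 - 112.7 + 60.0 = -9.6
Secondary income: -23.6
Current account = 508.5 + 85.7 + (-9.6) + (-23.6) = 561.0
(Excluded from the current account — capital account: acquisition of foreign patents and trademarks (non-produced assets) 29.6; financial account: sale of domestic government bonds to non-residents 101.3, acquisition of a foreign subsidiary by a resident firm (outward FDI) 306.4, borrowing by resident firms from foreign banks 157.8.)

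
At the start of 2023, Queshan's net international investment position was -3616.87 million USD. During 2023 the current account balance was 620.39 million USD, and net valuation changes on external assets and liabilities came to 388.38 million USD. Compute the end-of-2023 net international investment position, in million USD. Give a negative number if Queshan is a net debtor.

-2608.10

Change in NIIP = current account + net valuation change = 620.39 + 388.38 = 1008.77
End-of-year NIIP = -3616.87 + 1008.77 = -2608.10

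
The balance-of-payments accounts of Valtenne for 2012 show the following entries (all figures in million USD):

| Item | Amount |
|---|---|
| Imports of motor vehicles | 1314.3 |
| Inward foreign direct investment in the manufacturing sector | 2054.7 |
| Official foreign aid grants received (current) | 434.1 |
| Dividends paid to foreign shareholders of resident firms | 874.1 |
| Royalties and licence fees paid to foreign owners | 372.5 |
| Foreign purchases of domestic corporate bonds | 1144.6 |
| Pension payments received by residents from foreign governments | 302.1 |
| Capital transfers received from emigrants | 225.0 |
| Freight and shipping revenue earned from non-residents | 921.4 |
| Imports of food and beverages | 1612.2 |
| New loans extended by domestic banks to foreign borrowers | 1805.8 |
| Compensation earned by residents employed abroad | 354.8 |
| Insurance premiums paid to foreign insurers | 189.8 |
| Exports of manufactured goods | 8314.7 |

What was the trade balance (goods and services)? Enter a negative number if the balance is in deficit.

Goods: -1612.2 - 1314.3 + 8314.7 = 5388.2
Services: 921.4 - 189.8 - 372.5 = 359.1
Trade balance = 5388.2 + 359.1 = 5747.3
(Excluded from the trade balance — financial account: inward foreign direct investment in the manufacturing sector 2054.7, foreign purchases of domestic corporate bonds 1144.6, new loans extended by domestic banks to foreign borrowers 1805.8; secondary income: official foreign aid grants received (current) 434.1, pension payments received by residents from foreign governments 302.1; primary income: dividends paid to foreign shareholders of resident firms 874.1, compensation earned by residents employed abroad 354.8; capital account: capital transfers received from emigrants 225.0.)

5747.3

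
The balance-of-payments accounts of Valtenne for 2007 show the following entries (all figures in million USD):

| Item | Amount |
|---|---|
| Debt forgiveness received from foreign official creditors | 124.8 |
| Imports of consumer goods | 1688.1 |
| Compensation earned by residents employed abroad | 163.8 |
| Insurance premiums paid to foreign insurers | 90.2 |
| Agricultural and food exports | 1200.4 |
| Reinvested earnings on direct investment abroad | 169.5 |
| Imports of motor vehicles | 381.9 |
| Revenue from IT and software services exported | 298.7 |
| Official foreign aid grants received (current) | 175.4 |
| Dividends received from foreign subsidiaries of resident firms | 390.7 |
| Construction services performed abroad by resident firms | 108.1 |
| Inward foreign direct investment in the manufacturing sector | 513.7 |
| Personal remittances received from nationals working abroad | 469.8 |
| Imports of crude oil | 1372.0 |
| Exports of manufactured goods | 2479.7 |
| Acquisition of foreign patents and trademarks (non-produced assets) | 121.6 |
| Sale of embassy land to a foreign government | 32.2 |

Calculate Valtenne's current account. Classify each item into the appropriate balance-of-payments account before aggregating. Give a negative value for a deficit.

Goods: 1200.4 - 1372.0 - 1688.1 - 381.9 + 2479.7 = 238.1
Services: 108.1 - 90.2 + 298.7 = 316.6
Primary income: 390.7 + 163.8 + 169.5 = 724.0
Secondary income: 469.8 + 175.4 = 645.2
Current account = 238.1 + 316.6 + 724.0 + 645.2 = 1923.9
(Excluded from the current account — capital account: debt forgiveness received from foreign official creditors 124.8, acquisition of foreign patents and trademarks (non-produced assets) 121.6, sale of embassy land to a foreign government 32.2; financial account: inward foreign direct investment in the manufacturing sector 513.7.)

1923.9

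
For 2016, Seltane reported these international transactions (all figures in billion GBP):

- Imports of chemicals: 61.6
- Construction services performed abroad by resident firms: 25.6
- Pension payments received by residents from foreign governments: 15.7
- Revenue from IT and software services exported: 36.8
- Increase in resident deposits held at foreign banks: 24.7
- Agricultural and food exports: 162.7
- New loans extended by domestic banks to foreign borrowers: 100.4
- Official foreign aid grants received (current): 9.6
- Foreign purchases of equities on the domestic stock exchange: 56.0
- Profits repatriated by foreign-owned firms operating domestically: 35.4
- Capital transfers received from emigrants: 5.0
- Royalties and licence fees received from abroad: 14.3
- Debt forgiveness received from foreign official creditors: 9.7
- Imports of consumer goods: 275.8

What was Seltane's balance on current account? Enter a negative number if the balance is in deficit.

Goods: 162.7 - 61.6 - 275.8 = -174.7
Services: 14.3 + 36.8 + 25.6 = 76.7
Primary income: -35.4
Secondary income: 9.6 + 15.7 = 25.3
Current account = (-174.7) + 76.7 + (-35.4) + 25.3 = -108.1
(Excluded from the current account — financial account: increase in resident deposits held at foreign banks 24.7, new loans extended by domestic banks to foreign borrowers 100.4, foreign purchases of equities on the domestic stock exchange 56.0; capital account: capital transfers received from emigrants 5.0, debt forgiveness received from foreign official creditors 9.7.)

-108.1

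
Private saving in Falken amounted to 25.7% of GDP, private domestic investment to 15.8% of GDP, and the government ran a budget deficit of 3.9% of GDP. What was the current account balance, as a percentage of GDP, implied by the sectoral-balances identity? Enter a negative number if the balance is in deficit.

By the sectoral-balances identity, CA = (S_private - I) + (T - G).
Private balance = 25.7 - 15.8 = 9.9
Government balance (T - G) = -3.9
CA = 9.9 + (-3.9) = 6.0

6.0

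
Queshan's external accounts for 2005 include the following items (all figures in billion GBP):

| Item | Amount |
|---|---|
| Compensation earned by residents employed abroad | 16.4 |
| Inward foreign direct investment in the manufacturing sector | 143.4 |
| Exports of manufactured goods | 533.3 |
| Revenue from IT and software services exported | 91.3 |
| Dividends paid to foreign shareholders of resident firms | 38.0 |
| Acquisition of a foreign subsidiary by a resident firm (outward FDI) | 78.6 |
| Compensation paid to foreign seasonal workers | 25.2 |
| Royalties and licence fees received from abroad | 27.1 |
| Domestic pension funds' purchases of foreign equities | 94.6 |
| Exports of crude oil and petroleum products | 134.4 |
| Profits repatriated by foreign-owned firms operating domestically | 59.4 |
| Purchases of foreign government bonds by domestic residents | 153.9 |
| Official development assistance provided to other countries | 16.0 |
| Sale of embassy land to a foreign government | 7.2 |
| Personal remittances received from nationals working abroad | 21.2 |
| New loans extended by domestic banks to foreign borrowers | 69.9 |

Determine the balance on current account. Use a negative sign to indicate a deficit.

685.1

Goods: 533.3 + 134.4 = 667.7
Services: 27.1 + 91.3 = 118.4
Primary income: -59.4 - 38.0 + 16.4 - 25.2 = -106.2
Secondary income: -16.0 + 21.2 = 5.2
Current account = 667.7 + 118.4 + (-106.2) + 5.2 = 685.1
(Excluded from the current account — financial account: inward foreign direct investment in the manufacturing sector 143.4, acquisition of a foreign subsidiary by a resident firm (outward FDI) 78.6, domestic pension funds' purchases of foreign equities 94.6, purchases of foreign government bonds by domestic residents 153.9, new loans extended by domestic banks to foreign borrowers 69.9; capital account: sale of embassy land to a foreign government 7.2.)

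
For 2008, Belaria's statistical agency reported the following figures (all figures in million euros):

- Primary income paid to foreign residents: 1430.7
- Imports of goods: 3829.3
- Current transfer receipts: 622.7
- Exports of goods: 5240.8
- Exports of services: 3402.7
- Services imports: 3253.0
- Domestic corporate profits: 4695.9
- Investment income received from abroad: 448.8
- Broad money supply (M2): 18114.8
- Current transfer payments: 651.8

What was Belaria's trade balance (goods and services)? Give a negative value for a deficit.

Goods balance = 5240.8 - 3829.3 = 1411.5
Services balance = 3402.7 - 3253.0 = 149.7
Trade balance (goods + services) = 1411.5 + 149.7 = 1561.2

1561.2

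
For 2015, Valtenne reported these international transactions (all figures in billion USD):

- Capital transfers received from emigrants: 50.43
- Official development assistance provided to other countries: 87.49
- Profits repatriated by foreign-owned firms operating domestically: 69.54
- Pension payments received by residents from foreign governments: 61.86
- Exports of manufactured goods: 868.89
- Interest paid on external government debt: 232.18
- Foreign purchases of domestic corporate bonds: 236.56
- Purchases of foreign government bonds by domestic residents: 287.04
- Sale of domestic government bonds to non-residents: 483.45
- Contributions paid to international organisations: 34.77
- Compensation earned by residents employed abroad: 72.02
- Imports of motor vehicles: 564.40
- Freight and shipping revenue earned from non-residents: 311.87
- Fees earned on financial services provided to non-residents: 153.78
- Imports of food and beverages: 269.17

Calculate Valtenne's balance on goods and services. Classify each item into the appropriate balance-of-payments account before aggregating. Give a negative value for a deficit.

500.97

Goods: 868.89 - 269.17 - 564.40 = 35.32
Services: 153.78 + 311.87 = 465.65
Trade balance = 35.32 + 465.65 = 500.97
(Excluded from the trade balance — capital account: capital transfers received from emigrants 50.43; secondary income: official development assistance provided to other countries 87.49, pension payments received by residents from foreign governments 61.86, contributions paid to international organisations 34.77; primary income: profits repatriated by foreign-owned firms operating domestically 69.54, interest paid on external government debt 232.18, compensation earned by residents employed abroad 72.02; financial account: foreign purchases of domestic corporate bonds 236.56, purchases of foreign government bonds by domestic residents 287.04, sale of domestic government bonds to non-residents 483.45.)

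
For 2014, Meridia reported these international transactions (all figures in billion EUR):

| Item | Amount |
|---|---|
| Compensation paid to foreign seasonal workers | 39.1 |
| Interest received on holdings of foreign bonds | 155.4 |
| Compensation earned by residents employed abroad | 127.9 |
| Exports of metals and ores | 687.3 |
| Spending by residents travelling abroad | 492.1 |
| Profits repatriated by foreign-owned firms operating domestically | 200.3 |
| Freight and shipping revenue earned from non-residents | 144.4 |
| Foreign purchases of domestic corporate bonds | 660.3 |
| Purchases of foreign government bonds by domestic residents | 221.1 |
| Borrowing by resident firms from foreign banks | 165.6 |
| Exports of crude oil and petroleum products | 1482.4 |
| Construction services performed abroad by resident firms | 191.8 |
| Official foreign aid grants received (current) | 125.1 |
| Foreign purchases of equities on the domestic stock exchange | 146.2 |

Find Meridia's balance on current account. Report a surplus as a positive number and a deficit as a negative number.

Goods: 687.3 + 1482.4 = 2169.7
Services: 191.8 - 492.1 + 144.4 = -155.9
Primary income: 127.9 + 155.4 - 200.3 - 39.1 = 43.9
Secondary income: 125.1
Current account = 2169.7 + (-155.9) + 43.9 + 125.1 = 2182.8
(Excluded from the current account — financial account: foreign purchases of domestic corporate bonds 660.3, purchases of foreign government bonds by domestic residents 221.1, borrowing by resident firms from foreign banks 165.6, foreign purchases of equities on the domestic stock exchange 146.2.)

2182.8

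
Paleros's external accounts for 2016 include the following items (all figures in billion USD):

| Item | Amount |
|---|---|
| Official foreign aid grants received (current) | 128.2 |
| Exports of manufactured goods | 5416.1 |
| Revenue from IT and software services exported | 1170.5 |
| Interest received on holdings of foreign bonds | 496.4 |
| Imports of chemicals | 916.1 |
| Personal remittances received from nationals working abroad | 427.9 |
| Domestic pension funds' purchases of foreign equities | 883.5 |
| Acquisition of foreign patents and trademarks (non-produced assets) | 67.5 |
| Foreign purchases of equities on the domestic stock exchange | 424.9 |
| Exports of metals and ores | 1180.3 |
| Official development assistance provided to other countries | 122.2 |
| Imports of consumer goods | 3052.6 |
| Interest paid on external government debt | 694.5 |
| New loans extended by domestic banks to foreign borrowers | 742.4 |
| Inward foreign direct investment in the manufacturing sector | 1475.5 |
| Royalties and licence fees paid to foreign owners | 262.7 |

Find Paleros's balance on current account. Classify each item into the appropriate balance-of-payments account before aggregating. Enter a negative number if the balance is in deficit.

3771.3

Goods: 1180.3 - 916.1 + 5416.1 - 3052.6 = 2627.7
Services: 1170.5 - 262.7 = 907.8
Primary income: -694.5 + 496.4 = -198.1
Secondary income: 128.2 - 122.2 + 427.9 = 433.9
Current account = 2627.7 + 907.8 + (-198.1) + 433.9 = 3771.3
(Excluded from the current account — financial account: domestic pension funds' purchases of foreign equities 883.5, foreign purchases of equities on the domestic stock exchange 424.9, new loans extended by domestic banks to foreign borrowers 742.4, inward foreign direct investment in the manufacturing sector 1475.5; capital account: acquisition of foreign patents and trademarks (non-produced assets) 67.5.)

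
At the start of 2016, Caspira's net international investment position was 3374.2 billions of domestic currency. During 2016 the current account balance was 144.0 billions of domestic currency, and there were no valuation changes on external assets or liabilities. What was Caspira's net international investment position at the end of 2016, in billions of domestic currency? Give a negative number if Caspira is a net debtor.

With no valuation effects, change in NIIP = current account = 144.0
End-of-year NIIP = 3374.2 + 144.0 = 3518.2

3518.2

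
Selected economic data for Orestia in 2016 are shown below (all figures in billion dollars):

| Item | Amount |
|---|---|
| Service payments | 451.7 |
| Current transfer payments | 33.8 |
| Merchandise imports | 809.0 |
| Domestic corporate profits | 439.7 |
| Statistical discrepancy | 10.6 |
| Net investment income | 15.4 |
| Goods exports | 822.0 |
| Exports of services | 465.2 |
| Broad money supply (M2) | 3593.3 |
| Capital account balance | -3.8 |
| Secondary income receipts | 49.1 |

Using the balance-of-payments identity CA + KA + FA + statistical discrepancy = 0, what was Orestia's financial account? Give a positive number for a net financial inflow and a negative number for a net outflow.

Goods balance = 822.0 - 809.0 = 13.0
Services balance = 465.2 - 451.7 = 13.5
Trade balance (goods + services) = 13.0 + 13.5 = 26.5
Net primary income = 15.4
Net secondary income = 49.1 - 33.8 = 15.3
Current account = 26.5 + 15.4 + 15.3 = 57.2
Financial account = -(57.2 + (-3.8) + 10.6) = -64.0

-64.0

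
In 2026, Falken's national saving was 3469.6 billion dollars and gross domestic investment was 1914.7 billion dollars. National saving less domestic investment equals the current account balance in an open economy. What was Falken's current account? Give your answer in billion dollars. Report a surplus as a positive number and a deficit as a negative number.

CA = S - I = 3469.6 - 1914.7 = 1554.9

1554.9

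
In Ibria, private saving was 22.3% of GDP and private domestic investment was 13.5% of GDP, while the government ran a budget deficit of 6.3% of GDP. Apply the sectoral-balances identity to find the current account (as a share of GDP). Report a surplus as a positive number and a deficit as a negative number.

By the sectoral-balances identity, CA = (S_private - I) + (T - G).
Private balance = 22.3 - 13.5 = 8.8
Government balance (T - G) = -6.3
CA = 8.8 + (-6.3) = 2.5

2.5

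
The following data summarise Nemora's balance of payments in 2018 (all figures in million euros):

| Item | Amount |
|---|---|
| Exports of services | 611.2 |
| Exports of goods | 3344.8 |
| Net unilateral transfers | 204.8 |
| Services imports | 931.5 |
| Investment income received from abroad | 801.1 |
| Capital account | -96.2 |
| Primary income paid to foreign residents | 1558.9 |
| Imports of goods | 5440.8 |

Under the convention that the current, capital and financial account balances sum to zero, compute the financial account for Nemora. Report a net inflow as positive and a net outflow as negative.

3065.5

Goods balance = 3344.8 - 5440.8 = -2096.0
Services balance = 611.2 - 931.5 = -320.3
Trade balance (goods + services) = -2096.0 + (-320.3) = -2416.3
Net primary income = 801.1 - 1558.9 = -757.8
Net secondary income = 204.8
Current account = -2416.3 + (-757.8) + 204.8 = -2969.3
Financial account = -(-2969.3 + (-96.2)) = 3065.5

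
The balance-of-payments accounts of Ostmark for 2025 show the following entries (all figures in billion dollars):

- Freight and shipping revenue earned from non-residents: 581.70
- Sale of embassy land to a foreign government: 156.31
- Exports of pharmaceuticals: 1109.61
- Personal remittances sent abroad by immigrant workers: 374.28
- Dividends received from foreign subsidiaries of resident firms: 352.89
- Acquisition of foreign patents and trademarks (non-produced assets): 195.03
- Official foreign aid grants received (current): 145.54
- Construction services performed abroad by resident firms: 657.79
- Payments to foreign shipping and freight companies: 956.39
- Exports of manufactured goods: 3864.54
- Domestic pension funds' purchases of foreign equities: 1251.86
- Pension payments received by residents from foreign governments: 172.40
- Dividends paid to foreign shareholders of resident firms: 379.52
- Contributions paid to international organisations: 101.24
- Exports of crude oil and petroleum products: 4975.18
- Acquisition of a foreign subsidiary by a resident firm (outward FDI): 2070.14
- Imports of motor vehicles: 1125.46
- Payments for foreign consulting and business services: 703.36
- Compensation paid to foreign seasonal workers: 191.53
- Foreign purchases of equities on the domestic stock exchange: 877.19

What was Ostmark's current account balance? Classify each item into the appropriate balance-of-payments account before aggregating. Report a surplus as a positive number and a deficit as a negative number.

Goods: 3864.54 + 1109.61 - 1125.46 + 4975.18 = 8823.87
Services: 657.79 - 703.36 - 956.39 + 581.70 = -420.26
Primary income: 352.89 - 191.53 - 379.52 = -218.16
Secondary income: -101.24 + 172.40 + 145.54 - 374.28 = -157.58
Current account = 8823.87 + (-420.26) + (-218.16) + (-157.58) = 8027.87
(Excluded from the current account — capital account: sale of embassy land to a foreign government 156.31, acquisition of foreign patents and trademarks (non-produced assets) 195.03; financial account: domestic pension funds' purchases of foreign equities 1251.86, acquisition of a foreign subsidiary by a resident firm (outward FDI) 2070.14, foreign purchases of equities on the domestic stock exchange 877.19.)

8027.87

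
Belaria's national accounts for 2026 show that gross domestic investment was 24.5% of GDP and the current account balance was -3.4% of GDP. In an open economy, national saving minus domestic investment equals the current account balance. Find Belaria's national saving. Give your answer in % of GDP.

S - I = CA (net lending to the rest of the world).
S = I + CA = 24.5 + (-3.4) = 21.1

21.1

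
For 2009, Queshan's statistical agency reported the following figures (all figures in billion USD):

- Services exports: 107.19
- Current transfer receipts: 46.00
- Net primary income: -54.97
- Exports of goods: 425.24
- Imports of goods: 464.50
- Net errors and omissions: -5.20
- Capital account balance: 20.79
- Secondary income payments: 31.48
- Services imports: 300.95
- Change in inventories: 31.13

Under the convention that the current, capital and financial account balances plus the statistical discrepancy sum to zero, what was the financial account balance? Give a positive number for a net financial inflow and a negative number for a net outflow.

Goods balance = 425.24 - 464.50 = -39.26
Services balance = 107.19 - 300.95 = -193.76
Trade balance (goods + services) = -39.26 + (-193.76) = -233.02
Net primary income = -54.97
Net secondary income = 46.00 - 31.48 = 14.52
Current account = -233.02 + (-54.97) + 14.52 = -273.47
Financial account = -(-273.47 + 20.79 + (-5.20)) = 257.88

257.88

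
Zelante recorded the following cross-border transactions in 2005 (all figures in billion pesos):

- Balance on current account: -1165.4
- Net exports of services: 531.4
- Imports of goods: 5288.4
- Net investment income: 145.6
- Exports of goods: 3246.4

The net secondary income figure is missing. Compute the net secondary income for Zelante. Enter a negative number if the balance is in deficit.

199.6

Current account = goods balance + services balance + net primary income + net secondary income
Sum of the known components = -1365.0
Net secondary income = CA - (known components) = -1165.4 - (-1365.0) = 199.6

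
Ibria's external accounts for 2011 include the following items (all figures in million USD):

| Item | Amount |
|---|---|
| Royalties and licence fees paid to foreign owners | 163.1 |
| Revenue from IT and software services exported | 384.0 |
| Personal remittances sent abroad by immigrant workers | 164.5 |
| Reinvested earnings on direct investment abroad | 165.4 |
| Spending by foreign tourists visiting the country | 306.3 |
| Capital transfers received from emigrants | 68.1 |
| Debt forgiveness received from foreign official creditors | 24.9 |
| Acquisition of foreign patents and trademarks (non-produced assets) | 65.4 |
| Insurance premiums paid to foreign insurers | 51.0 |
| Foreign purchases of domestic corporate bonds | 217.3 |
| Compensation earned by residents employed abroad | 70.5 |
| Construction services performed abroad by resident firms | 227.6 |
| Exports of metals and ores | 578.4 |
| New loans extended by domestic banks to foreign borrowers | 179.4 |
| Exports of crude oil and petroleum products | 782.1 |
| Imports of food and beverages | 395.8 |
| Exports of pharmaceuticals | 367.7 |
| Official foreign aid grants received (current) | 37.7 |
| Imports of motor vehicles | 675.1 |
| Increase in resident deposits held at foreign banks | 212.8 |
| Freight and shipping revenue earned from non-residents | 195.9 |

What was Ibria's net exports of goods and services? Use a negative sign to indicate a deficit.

Goods: -675.1 + 367.7 + 782.1 - 395.8 + 578.4 = 657.3
Services: -51.0 + 384.0 + 195.9 + 306.3 + 227.6 - 163.1 = 899.7
Trade balance = 657.3 + 899.7 = 1557.0
(Excluded from the trade balance — secondary income: personal remittances sent abroad by immigrant workers 164.5, official foreign aid grants received (current) 37.7; primary income: reinvested earnings on direct investment abroad 165.4, compensation earned by residents employed abroad 70.5; capital account: capital transfers received from emigrants 68.1, debt forgiveness received from foreign official creditors 24.9, acquisition of foreign patents and trademarks (non-produced assets) 65.4; financial account: foreign purchases of domestic corporate bonds 217.3, new loans extended by domestic banks to foreign borrowers 179.4, increase in resident deposits held at foreign banks 212.8.)

1557.0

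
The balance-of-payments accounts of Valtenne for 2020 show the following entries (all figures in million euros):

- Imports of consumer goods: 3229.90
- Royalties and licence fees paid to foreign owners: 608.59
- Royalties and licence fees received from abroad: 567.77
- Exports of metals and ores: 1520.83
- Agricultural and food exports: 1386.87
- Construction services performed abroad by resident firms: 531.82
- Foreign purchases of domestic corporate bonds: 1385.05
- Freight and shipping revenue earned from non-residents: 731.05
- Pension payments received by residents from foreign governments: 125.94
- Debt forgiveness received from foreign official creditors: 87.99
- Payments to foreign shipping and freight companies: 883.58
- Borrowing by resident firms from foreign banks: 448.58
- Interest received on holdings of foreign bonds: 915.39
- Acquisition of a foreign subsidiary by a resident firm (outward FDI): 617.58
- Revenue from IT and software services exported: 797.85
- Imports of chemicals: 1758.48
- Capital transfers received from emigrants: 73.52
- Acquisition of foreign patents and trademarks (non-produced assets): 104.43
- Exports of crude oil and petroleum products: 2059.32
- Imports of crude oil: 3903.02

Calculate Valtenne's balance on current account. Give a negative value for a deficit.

-1746.73

Goods: 2059.32 - 1758.48 - 3229.90 + 1520.83 - 3903.02 + 1386.87 = -3924.38
Services: 797.85 - 883.58 + 567.77 + 731.05 + 531.82 - 608.59 = 1136.32
Primary income: 915.39
Secondary income: 125.94
Current account = (-3924.38) + 1136.32 + 915.39 + 125.94 = -1746.73
(Excluded from the current account — financial account: foreign purchases of domestic corporate bonds 1385.05, borrowing by resident firms from foreign banks 448.58, acquisition of a foreign subsidiary by a resident firm (outward FDI) 617.58; capital account: debt forgiveness received from foreign official creditors 87.99, capital transfers received from emigrants 73.52, acquisition of foreign patents and trademarks (non-produced assets) 104.43.)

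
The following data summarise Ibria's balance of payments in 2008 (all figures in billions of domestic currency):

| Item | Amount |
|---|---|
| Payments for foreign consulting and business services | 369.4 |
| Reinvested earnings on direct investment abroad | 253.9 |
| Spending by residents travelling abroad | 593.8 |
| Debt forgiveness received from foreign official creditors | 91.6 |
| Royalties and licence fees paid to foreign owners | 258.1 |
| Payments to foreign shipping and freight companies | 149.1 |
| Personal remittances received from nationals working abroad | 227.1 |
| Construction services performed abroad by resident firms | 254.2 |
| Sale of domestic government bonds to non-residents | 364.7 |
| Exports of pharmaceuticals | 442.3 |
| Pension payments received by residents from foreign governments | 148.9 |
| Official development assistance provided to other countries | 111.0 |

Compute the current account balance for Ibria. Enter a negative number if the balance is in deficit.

-155.0

Goods: 442.3
Services: -593.8 - 258.1 - 149.1 - 369.4 + 254.2 = -1116.2
Primary income: 253.9
Secondary income: -111.0 + 227.1 + 148.9 = 265.0
Current account = 442.3 + (-1116.2) + 253.9 + 265.0 = -155.0
(Excluded from the current account — capital account: debt forgiveness received from foreign official creditors 91.6; financial account: sale of domestic government bonds to non-residents 364.7.)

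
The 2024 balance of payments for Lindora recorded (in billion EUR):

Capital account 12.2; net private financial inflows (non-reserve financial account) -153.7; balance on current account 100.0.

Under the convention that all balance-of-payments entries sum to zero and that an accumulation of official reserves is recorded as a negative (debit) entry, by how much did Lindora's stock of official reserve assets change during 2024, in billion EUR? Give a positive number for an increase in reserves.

Official reserve transactions balance = -(100.0 + 12.2 + (-153.7)) = 41.5
An accumulation of reserves is recorded as a debit (negative entry), so the change in the stock of reserves is the negative of that balance.
Change in official reserves = -(41.5) = -41.5

-41.5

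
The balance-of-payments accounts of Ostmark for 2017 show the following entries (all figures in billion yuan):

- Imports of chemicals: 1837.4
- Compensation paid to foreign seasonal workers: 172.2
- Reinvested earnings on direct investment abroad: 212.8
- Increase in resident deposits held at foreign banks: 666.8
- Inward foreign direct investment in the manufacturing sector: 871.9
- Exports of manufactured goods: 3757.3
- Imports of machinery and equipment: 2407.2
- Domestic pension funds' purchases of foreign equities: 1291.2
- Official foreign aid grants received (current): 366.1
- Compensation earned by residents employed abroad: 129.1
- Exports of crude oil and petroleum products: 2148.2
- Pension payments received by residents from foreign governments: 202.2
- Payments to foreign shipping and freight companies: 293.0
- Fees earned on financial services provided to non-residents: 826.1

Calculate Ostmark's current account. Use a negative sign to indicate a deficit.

2932.0

Goods: 3757.3 - 2407.2 + 2148.2 - 1837.4 = 1660.9
Services: -293.0 + 826.1 = 533.1
Primary income: 212.8 + 129.1 - 172.2 = 169.7
Secondary income: 366.1 + 202.2 = 568.3
Current account = 1660.9 + 533.1 + 169.7 + 568.3 = 2932.0
(Excluded from the current account — financial account: increase in resident deposits held at foreign banks 666.8, inward foreign direct investment in the manufacturing sector 871.9, domestic pension funds' purchases of foreign equities 1291.2.)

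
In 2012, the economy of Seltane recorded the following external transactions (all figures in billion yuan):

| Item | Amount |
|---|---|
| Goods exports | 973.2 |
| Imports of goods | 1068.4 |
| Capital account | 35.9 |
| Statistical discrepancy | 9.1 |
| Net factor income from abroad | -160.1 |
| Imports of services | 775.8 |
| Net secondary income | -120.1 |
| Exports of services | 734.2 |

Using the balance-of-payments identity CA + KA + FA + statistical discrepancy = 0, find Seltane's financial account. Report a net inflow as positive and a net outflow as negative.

372.0

Goods balance = 973.2 - 1068.4 = -95.2
Services balance = 734.2 - 775.8 = -41.6
Trade balance (goods + services) = -95.2 + (-41.6) = -136.8
Net primary income = -160.1
Net secondary income = -120.1
Current account = -136.8 + (-160.1) + (-120.1) = -417.0
Financial account = -(-417.0 + 35.9 + 9.1) = 372.0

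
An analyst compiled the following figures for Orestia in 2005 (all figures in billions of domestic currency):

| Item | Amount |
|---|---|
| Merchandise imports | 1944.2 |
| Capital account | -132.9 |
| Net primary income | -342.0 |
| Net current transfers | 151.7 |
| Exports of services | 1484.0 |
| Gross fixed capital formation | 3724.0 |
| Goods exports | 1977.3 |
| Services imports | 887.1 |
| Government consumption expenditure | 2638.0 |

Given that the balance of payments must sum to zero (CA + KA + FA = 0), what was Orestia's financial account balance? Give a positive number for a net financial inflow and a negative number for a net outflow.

Goods balance = 1977.3 - 1944.2 = 33.1
Services balance = 1484.0 - 887.1 = 596.9
Trade balance (goods + services) = 33.1 + 596.9 = 630.0
Net primary income = -342.0
Net secondary income = 151.7
Current account = 630.0 + (-342.0) + 151.7 = 439.7
Financial account = -(439.7 + (-132.9)) = -306.8

-306.8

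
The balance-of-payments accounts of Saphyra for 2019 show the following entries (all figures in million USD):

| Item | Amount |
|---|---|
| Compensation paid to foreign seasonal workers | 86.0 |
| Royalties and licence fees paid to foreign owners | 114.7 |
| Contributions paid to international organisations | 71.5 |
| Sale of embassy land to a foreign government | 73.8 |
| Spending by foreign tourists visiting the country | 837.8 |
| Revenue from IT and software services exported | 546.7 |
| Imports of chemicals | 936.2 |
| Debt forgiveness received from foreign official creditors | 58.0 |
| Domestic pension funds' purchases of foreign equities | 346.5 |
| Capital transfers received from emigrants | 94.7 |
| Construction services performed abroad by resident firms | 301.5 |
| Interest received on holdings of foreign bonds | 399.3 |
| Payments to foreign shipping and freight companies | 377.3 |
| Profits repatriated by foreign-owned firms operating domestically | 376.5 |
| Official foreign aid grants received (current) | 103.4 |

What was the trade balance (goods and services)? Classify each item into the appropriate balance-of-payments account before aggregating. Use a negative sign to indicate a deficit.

Goods: -936.2
Services: 301.5 - 114.7 - 377.3 + 546.7 + 837.8 = 1194.0
Trade balance = -936.2 + 1194.0 = 257.8
(Excluded from the trade balance — primary income: compensation paid to foreign seasonal workers 86.0, interest received on holdings of foreign bonds 399.3, profits repatriated by foreign-owned firms operating domestically 376.5; secondary income: contributions paid to international organisations 71.5, official foreign aid grants received (current) 103.4; capital account: sale of embassy land to a foreign government 73.8, debt forgiveness received from foreign official creditors 58.0, capital transfers received from emigrants 94.7; financial account: domestic pension funds' purchases of foreign equities 346.5.)

257.8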